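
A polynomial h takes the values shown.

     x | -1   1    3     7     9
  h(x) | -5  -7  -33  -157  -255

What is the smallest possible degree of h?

Divided differences on the nodes -1, 1, 3, 7, 9:
  order 0: -5  -7  -33  -157  -255
  order 1: -1  -13  -31  -49
  order 2: -3  -3  -3
  order 3: 0  0
  order 4: 0
The order-2 divided differences are all -3 (nonzero) and every higher order vanishes, so the data lies on a polynomial of degree exactly 2.

2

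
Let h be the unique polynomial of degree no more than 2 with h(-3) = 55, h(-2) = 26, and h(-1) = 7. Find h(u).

Write h(u) = au^2 + bu + c. Substituting each data point gives a linear system:
  9a - 3b + c = 55
  4a - 2b + c = 26
  a - b + c = 7
Solving the system yields a = 5, b = -4, c = -2.
So h(u) = 5u^2 - 4u - 2.
Check: h(-1) = 7. ✓

h(u) = 5u^2 - 4u - 2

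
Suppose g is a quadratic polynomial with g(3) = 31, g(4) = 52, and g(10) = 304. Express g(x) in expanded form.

g(x) = 3x^2 + 4

Write g(x) = ax^2 + bx + c. Substituting each data point gives a linear system:
  9a + 3b + c = 31
  16a + 4b + c = 52
  100a + 10b + c = 304
Solving the system yields a = 3, b = 0, c = 4.
So g(x) = 3x^2 + 4.
Check: g(3) = 31. ✓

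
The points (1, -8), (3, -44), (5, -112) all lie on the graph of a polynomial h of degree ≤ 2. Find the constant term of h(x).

-2

Write h(x) = ax^2 + bx + c. Substituting each data point gives a linear system:
  a + b + c = -8
  9a + 3b + c = -44
  25a + 5b + c = -112
Solving the system yields a = -4, b = -2, c = -2.
So h(x) = -4x² - 2x - 2.
The constant term is -2.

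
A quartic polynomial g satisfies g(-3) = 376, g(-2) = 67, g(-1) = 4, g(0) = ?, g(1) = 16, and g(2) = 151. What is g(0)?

1

On equispaced nodes a degree-4 polynomial has vanishing fifth forward difference, so
  - g(-3) + 5·g(-2) - 10·g(-1) + 10·g(0) - 5·g(1) + g(2) = 0.
Substituting the known values and solving for g(0):
  10·g(0) = 10
  g(0) = 1.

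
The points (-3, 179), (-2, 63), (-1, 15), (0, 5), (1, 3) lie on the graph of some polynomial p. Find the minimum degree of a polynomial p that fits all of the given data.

3

Forward differences of the values at x = -3, -2, -1, 0, 1:
  p  : 179  63  15  5  3
  Δ  : -116  -48  -10  -2
  Δ^2: 68  38  8
  Δ^3: -30  -30
  Δ^4: 0
The third differences are constant (-30) and nonzero, while all higher differences vanish, so the minimal degree is 3.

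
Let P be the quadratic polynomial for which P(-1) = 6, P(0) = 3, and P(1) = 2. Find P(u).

P(u) = u^2 - 2u + 3

Write P(u) = au^2 + bu + c. Substituting each data point gives a linear system:
  a - b + c = 6
  c = 3
  a + b + c = 2
Solving the system yields a = 1, b = -2, c = 3.
So P(u) = u² - 2u + 3.
Check: P(0) = 3. ✓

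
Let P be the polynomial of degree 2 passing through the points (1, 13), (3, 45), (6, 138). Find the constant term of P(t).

6

Write P(t) = at^2 + bt + c. Substituting each data point gives a linear system:
  a + b + c = 13
  9a + 3b + c = 45
  36a + 6b + c = 138
Solving the system yields a = 3, b = 4, c = 6.
So P(t) = 3t^2 + 4t + 6.
The constant term is 6.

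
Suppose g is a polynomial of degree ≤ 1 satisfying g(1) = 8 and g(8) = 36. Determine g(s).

g(s) = 4s + 4

Using the Lagrange interpolation formula with nodes 1, 8:
  L_0(s) = (s - 8) / -7
  L_1(s) = (s - 1) / 7
Then g(s) = 8·L_0(s) + 36·L_1(s).
Expanding and collecting terms gives g(s) = 4s + 4.
Check: g(8) = 36. ✓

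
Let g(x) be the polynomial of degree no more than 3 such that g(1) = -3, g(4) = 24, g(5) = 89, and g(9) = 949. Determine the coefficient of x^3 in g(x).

2

Write g(x) = ax^3 + bx^2 + cx + d. Substituting each data point gives a linear system:
  a + b + c + d = -3
  64a + 16b + 4c + d = 24
  125a + 25b + 5c + d = 89
  729a + 81b + 9c + d = 949
Solving the system yields a = 2, b = -6, c = -3, d = 4.
So g(x) = 2x³ - 6x² - 3x + 4.
The leading coefficient is 2.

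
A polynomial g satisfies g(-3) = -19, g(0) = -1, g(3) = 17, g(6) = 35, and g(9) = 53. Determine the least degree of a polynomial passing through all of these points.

Forward differences of the values at s = -3, 0, 3, 6, 9:
  g  : -19  -1  17  35  53
  Δ  : 18  18  18  18
  Δ^2: 0  0  0
  Δ^3: 0  0
  Δ^4: 0
The first differences are constant (18) and nonzero, while all higher differences vanish, so the minimal degree is 1.

1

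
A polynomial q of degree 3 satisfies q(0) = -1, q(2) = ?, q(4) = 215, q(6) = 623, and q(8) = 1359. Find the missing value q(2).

39

On equispaced nodes a degree-3 polynomial has vanishing fourth forward difference, so
  q(0) - 4·q(2) + 6·q(4) - 4·q(6) + q(8) = 0.
Substituting the known values and solving for q(2):
  -4·q(2) = -156
  q(2) = 39.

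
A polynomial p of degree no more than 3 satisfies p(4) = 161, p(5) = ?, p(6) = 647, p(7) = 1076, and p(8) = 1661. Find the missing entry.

350

On equispaced nodes a degree-3 polynomial has vanishing fourth forward difference, so
  p(4) - 4·p(5) + 6·p(6) - 4·p(7) + p(8) = 0.
Substituting the known values and solving for p(5):
  -4·p(5) = -1400
  p(5) = 350.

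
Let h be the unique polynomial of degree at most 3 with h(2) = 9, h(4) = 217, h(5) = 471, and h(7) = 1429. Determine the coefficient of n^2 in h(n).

Write h(n) = an^3 + bn^2 + cn + d. Substituting each data point gives a linear system:
  8a + 4b + 2c + d = 9
  64a + 16b + 4c + d = 217
  125a + 25b + 5c + d = 471
  343a + 49b + 7c + d = 1429
Solving the system yields a = 5, b = -5, c = -6, d = 1.
So h(n) = 5n³ - 5n² - 6n + 1.
The coefficient of n^2 is -5.

-5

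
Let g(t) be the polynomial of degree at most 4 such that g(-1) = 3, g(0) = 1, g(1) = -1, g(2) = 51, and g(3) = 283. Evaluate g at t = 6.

Forward differences of the values at t = -1, 0, 1, 2, 3:
  g  : 3  1  -1  51  283
  Δ  : -2  -2  52  232
  Δ^2: 0  54  180
  Δ^3: 54  126
  Δ^4: 72
The fourth differences are constant, confirming degree 4.
Interpolating (Newton forward form) and evaluating at t = 6 gives g(6) = 4399.

4399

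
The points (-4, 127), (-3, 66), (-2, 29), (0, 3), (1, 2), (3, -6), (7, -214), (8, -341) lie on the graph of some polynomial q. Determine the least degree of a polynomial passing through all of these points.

Divided differences on the nodes -4, -3, -2, 0, 1, 3, 7, 8:
  order 0: 127  66  29  3  2  -6  -214  -341
  order 1: -61  -37  -13  -1  -4  -52  -127
  order 2: 12  8  4  -1  -8  -15
  order 3: -1  -1  -1  -1  -1
  order 4: 0  0  0  0
  order 5: 0  0  0
  order 6: 0  0
  order 7: 0
The order-3 divided differences are all -1 (nonzero) and every higher order vanishes, so the data lies on a polynomial of degree exactly 3.

3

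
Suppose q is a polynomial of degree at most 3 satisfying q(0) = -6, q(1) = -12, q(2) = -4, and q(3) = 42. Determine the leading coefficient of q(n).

4

Write q(n) = an^3 + bn^2 + cn + d. Substituting each data point gives a linear system:
  d = -6
  a + b + c + d = -12
  8a + 4b + 2c + d = -4
  27a + 9b + 3c + d = 42
Solving the system yields a = 4, b = -5, c = -5, d = -6.
So q(n) = 4n^3 - 5n^2 - 5n - 6.
The leading coefficient is 4.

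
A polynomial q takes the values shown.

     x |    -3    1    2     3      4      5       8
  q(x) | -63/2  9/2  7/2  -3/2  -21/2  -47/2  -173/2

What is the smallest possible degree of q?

2

Divided differences on the nodes -3, 1, 2, 3, 4, 5, 8:
  order 0: -63/2  9/2  7/2  -3/2  -21/2  -47/2  -173/2
  order 1: 9  -1  -5  -9  -13  -21
  order 2: -2  -2  -2  -2  -2
  order 3: 0  0  0  0
  order 4: 0  0  0
  order 5: 0  0
  order 6: 0
The order-2 divided differences are all -2 (nonzero) and every higher order vanishes, so the data lies on a polynomial of degree exactly 2.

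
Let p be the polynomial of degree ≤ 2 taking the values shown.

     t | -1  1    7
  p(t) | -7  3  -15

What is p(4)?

Write p(t) = at^2 + bt + c. Substituting each data point gives a linear system:
  a - b + c = -7
  a + b + c = 3
  49a + 7b + c = -15
Solving the system yields a = -1, b = 5, c = -1.
So p(t) = -t^2 + 5t - 1.
Then p(4) = 3.

3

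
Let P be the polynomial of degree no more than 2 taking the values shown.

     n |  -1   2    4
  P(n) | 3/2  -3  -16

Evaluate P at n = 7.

-101/2

Using the Lagrange interpolation formula with nodes -1, 2, 4:
  L_0(n) = (n - 2)(n - 4) / 15
  L_1(n) = (n + 1)(n - 4) / -6
  L_2(n) = (n + 1)(n - 2) / 10
Then P(n) = 3/2·L_0(n) - 3·L_1(n) - 16·L_2(n).
Expanding and collecting terms gives P(n) = -n² - (1/2)n + 2.
Evaluating at n = 7: P(7) = -101/2.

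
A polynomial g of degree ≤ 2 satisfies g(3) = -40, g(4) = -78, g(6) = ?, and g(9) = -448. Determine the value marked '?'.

-190

The 3 known points determine the degree-2 polynomial uniquely.
Write g(n) = an^2 + bn + c. Substituting each data point gives a linear system:
  9a + 3b + c = -40
  16a + 4b + c = -78
  81a + 9b + c = -448
Solving the system yields a = -6, b = 4, c = 2.
So g(n) = -6n^2 + 4n + 2.
Then g(6) = -190.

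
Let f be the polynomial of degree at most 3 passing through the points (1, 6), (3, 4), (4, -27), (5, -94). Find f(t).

f(t) = -2t^3 + 6t^2 + t + 1

Write f(t) = at^3 + bt^2 + ct + d. Substituting each data point gives a linear system:
  a + b + c + d = 6
  27a + 9b + 3c + d = 4
  64a + 16b + 4c + d = -27
  125a + 25b + 5c + d = -94
Solving the system yields a = -2, b = 6, c = 1, d = 1.
So f(t) = -2t³ + 6t² + t + 1.
Check: f(5) = -94. ✓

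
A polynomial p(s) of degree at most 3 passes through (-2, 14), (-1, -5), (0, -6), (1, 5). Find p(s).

p(s) = -s^3 + 6s^2 + 6s - 6

Write p(s) = as^3 + bs^2 + cs + d. Substituting each data point gives a linear system:
  -8a + 4b - 2c + d = 14
  -a + b - c + d = -5
  d = -6
  a + b + c + d = 5
Solving the system yields a = -1, b = 6, c = 6, d = -6.
So p(s) = -s^3 + 6s^2 + 6s - 6.
Check: p(-1) = -5. ✓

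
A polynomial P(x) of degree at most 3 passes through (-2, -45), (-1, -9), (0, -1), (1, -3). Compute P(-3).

-127

Using the Lagrange interpolation formula with nodes -2, -1, 0, 1:
  L_0(x) = (x + 1)x(x - 1) / -6
  L_1(x) = (x + 2)x(x - 1) / 2
  L_2(x) = (x + 2)(x + 1)(x - 1) / -2
  L_3(x) = (x + 2)(x + 1)x / 6
Then P(x) = -45·L_0(x) - 9·L_1(x) - 1·L_2(x) - 3·L_3(x).
Expanding and collecting terms gives P(x) = 3x³ - 5x² - 1.
Evaluating at x = -3: P(-3) = -127.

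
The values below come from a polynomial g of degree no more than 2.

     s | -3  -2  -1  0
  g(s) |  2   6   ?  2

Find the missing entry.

6

On equispaced nodes a degree-2 polynomial has vanishing third forward difference, so
  - g(-3) + 3·g(-2) - 3·g(-1) + g(0) = 0.
Substituting the known values and solving for g(-1):
  -3·g(-1) = -18
  g(-1) = 6.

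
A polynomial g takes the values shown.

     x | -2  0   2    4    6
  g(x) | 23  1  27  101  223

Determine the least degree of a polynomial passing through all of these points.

Forward differences of the values at x = -2, 0, 2, 4, 6:
  g  : 23  1  27  101  223
  Δ  : -22  26  74  122
  Δ^2: 48  48  48
  Δ^3: 0  0
  Δ^4: 0
The second differences are constant (48) and nonzero, while all higher differences vanish, so the minimal degree is 2.

2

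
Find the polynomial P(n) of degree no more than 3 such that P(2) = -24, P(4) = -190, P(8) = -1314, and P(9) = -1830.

Write P(n) = an^3 + bn^2 + cn + d. Substituting each data point gives a linear system:
  8a + 4b + 2c + d = -24
  64a + 16b + 4c + d = -190
  512a + 64b + 8c + d = -1314
  729a + 81b + 9c + d = -1830
Solving the system yields a = -2, b = -5, c = 3, d = 6.
So P(n) = -2n^3 - 5n^2 + 3n + 6.
Check: P(8) = -1314. ✓

P(n) = -2n^3 - 5n^2 + 3n + 6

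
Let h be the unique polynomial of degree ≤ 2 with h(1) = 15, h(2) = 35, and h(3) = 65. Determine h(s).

h(s) = 5s^2 + 5s + 5

Using the Lagrange interpolation formula with nodes 1, 2, 3:
  L_0(s) = (s - 2)(s - 3) / 2
  L_1(s) = (s - 1)(s - 3) / -1
  L_2(s) = (s - 1)(s - 2) / 2
Then h(s) = 15·L_0(s) + 35·L_1(s) + 65·L_2(s).
Expanding and collecting terms gives h(s) = 5s² + 5s + 5.
Check: h(1) = 15. ✓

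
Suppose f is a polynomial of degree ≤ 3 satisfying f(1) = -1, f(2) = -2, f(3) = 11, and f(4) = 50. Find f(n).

Write f(n) = an^3 + bn^2 + cn + d. Substituting each data point gives a linear system:
  a + b + c + d = -1
  8a + 4b + 2c + d = -2
  27a + 9b + 3c + d = 11
  64a + 16b + 4c + d = 50
Solving the system yields a = 2, b = -5, c = 0, d = 2.
So f(n) = 2n³ - 5n² + 2.
Check: f(2) = -2. ✓

f(n) = 2n^3 - 5n^2 + 2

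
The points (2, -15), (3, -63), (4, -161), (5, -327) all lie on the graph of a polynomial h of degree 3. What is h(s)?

Using the Lagrange interpolation formula with nodes 2, 3, 4, 5:
  L_0(s) = (s - 3)(s - 4)(s - 5) / -6
  L_1(s) = (s - 2)(s - 4)(s - 5) / 2
  L_2(s) = (s - 2)(s - 3)(s - 5) / -2
  L_3(s) = (s - 2)(s - 3)(s - 4) / 6
Then h(s) = -15·L_0(s) - 63·L_1(s) - 161·L_2(s) - 327·L_3(s).
Expanding and collecting terms gives h(s) = -3s³ + 2s² - s + 3.
Check: h(3) = -63. ✓

h(s) = -3s^3 + 2s^2 - s + 3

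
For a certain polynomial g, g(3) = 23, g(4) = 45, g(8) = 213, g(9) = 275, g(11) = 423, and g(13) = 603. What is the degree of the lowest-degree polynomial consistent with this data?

2

Divided differences on the nodes 3, 4, 8, 9, 11, 13:
  order 0: 23  45  213  275  423  603
  order 1: 22  42  62  74  90
  order 2: 4  4  4  4
  order 3: 0  0  0
  order 4: 0  0
  order 5: 0
The order-2 divided differences are all 4 (nonzero) and every higher order vanishes, so the data lies on a polynomial of degree exactly 2.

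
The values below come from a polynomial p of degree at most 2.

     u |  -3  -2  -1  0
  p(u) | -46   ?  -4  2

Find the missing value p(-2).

On equispaced nodes a degree-2 polynomial has vanishing third forward difference, so
  - p(-3) + 3·p(-2) - 3·p(-1) + p(0) = 0.
Substituting the known values and solving for p(-2):
  3·p(-2) = -60
  p(-2) = -20.

-20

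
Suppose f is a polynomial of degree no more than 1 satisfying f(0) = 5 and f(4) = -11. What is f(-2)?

13

Write f(t) = at + b. Substituting each data point gives a linear system:
  b = 5
  4a + b = -11
Solving the system yields a = -4, b = 5.
So f(t) = -4t + 5.
Then f(-2) = 13.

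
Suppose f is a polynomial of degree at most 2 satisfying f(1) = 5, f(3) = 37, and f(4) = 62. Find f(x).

Write f(x) = ax^2 + bx + c. Substituting each data point gives a linear system:
  a + b + c = 5
  9a + 3b + c = 37
  16a + 4b + c = 62
Solving the system yields a = 3, b = 4, c = -2.
So f(x) = 3x^2 + 4x - 2.
Check: f(1) = 5. ✓

f(x) = 3x^2 + 4x - 2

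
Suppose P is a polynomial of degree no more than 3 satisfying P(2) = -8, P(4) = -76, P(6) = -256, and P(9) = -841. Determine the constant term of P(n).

-4

Write P(n) = an^3 + bn^2 + cn + d. Substituting each data point gives a linear system:
  8a + 4b + 2c + d = -8
  64a + 16b + 4c + d = -76
  216a + 36b + 6c + d = -256
  729a + 81b + 9c + d = -841
Solving the system yields a = -1, b = -2, c = 6, d = -4.
So P(n) = -n^3 - 2n^2 + 6n - 4.
The constant term is -4.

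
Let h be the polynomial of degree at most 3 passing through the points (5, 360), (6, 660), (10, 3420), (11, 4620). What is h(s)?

h(s) = 4s^3 - 6s^2 + 2s

Write h(s) = as^3 + bs^2 + cs + d. Substituting each data point gives a linear system:
  125a + 25b + 5c + d = 360
  216a + 36b + 6c + d = 660
  1000a + 100b + 10c + d = 3420
  1331a + 121b + 11c + d = 4620
Solving the system yields a = 4, b = -6, c = 2, d = 0.
So h(s) = 4s³ - 6s² + 2s.
Check: h(6) = 660. ✓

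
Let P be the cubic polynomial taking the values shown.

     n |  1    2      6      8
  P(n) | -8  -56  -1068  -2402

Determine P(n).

P(n) = -4n^3 - 5n^2 - 5n + 6

Write P(n) = an^3 + bn^2 + cn + d. Substituting each data point gives a linear system:
  a + b + c + d = -8
  8a + 4b + 2c + d = -56
  216a + 36b + 6c + d = -1068
  512a + 64b + 8c + d = -2402
Solving the system yields a = -4, b = -5, c = -5, d = 6.
So P(n) = -4n^3 - 5n^2 - 5n + 6.
Check: P(8) = -2402. ✓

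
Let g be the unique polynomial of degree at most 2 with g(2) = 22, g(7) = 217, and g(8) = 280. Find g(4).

76

Write g(s) = as^2 + bs + c. Substituting each data point gives a linear system:
  4a + 2b + c = 22
  49a + 7b + c = 217
  64a + 8b + c = 280
Solving the system yields a = 4, b = 3, c = 0.
So g(s) = 4s^2 + 3s.
Then g(4) = 76.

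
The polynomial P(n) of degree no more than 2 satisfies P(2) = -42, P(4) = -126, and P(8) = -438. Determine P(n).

Write P(n) = an^2 + bn + c. Substituting each data point gives a linear system:
  4a + 2b + c = -42
  16a + 4b + c = -126
  64a + 8b + c = -438
Solving the system yields a = -6, b = -6, c = -6.
So P(n) = -6n^2 - 6n - 6.
Check: P(4) = -126. ✓

P(n) = -6n^2 - 6n - 6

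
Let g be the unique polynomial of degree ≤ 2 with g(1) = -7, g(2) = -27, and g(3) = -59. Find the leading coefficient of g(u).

Write g(u) = au^2 + bu + c. Substituting each data point gives a linear system:
  a + b + c = -7
  4a + 2b + c = -27
  9a + 3b + c = -59
Solving the system yields a = -6, b = -2, c = 1.
So g(u) = -6u^2 - 2u + 1.
The leading coefficient is -6.

-6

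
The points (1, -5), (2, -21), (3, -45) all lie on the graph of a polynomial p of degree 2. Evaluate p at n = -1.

3

Using the Lagrange interpolation formula with nodes 1, 2, 3:
  L_0(n) = (n - 2)(n - 3) / 2
  L_1(n) = (n - 1)(n - 3) / -1
  L_2(n) = (n - 1)(n - 2) / 2
Then p(n) = -5·L_0(n) - 21·L_1(n) - 45·L_2(n).
Expanding and collecting terms gives p(n) = -4n^2 - 4n + 3.
Evaluating at n = -1: p(-1) = 3.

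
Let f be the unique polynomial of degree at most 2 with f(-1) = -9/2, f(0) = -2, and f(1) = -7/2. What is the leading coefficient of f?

-2

Write f(u) = au^2 + bu + c. Substituting each data point gives a linear system:
  a - b + c = -9/2
  c = -2
  a + b + c = -7/2
Solving the system yields a = -2, b = 1/2, c = -2.
So f(u) = -2u^2 + (1/2)u - 2.
The leading coefficient is -2.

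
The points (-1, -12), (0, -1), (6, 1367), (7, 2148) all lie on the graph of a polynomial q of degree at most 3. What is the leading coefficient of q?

Write q(u) = au^3 + bu^2 + cu + d. Substituting each data point gives a linear system:
  -a + b - c + d = -12
  d = -1
  216a + 36b + 6c + d = 1367
  343a + 49b + 7c + d = 2148
Solving the system yields a = 6, b = 1, c = 6, d = -1.
So q(u) = 6u³ + u² + 6u - 1.
The leading coefficient is 6.

6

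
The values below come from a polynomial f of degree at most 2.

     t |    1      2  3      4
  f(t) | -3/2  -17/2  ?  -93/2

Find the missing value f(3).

-47/2

On equispaced nodes a degree-2 polynomial has vanishing third forward difference, so
  - f(1) + 3·f(2) - 3·f(3) + f(4) = 0.
Substituting the known values and solving for f(3):
  -3·f(3) = 141/2
  f(3) = -47/2.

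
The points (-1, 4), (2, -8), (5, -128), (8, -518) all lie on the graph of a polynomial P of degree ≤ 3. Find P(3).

Write P(s) = as^3 + bs^2 + cs + d. Substituting each data point gives a linear system:
  -a + b - c + d = 4
  8a + 4b + 2c + d = -8
  125a + 25b + 5c + d = -128
  512a + 64b + 8c + d = -518
Solving the system yields a = -1, b = 0, c = -1, d = 2.
So P(s) = -s³ - s + 2.
Then P(3) = -28.

-28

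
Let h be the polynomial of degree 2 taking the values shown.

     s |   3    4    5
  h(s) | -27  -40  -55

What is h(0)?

Write h(s) = as^2 + bs + c. Substituting each data point gives a linear system:
  9a + 3b + c = -27
  16a + 4b + c = -40
  25a + 5b + c = -55
Solving the system yields a = -1, b = -6, c = 0.
So h(s) = -s^2 - 6s.
Then h(0) = 0.

0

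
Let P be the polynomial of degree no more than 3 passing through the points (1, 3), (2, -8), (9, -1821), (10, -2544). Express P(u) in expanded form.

Using the Lagrange interpolation formula with nodes 1, 2, 9, 10:
  L_0(u) = (u - 2)(u - 9)(u - 10) / -72
  L_1(u) = (u - 1)(u - 9)(u - 10) / 56
  L_2(u) = (u - 1)(u - 2)(u - 10) / -56
  L_3(u) = (u - 1)(u - 2)(u - 9) / 72
Then P(u) = 3·L_0(u) - 8·L_1(u) - 1821·L_2(u) - 2544·L_3(u).
Expanding and collecting terms gives P(u) = -3u^3 + 5u^2 - 5u + 6.
Check: P(9) = -1821. ✓

P(u) = -3u^3 + 5u^2 - 5u + 6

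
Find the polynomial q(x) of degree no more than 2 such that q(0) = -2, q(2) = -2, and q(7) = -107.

q(x) = -3x^2 + 6x - 2

Write q(x) = ax^2 + bx + c. Substituting each data point gives a linear system:
  c = -2
  4a + 2b + c = -2
  49a + 7b + c = -107
Solving the system yields a = -3, b = 6, c = -2.
So q(x) = -3x^2 + 6x - 2.
Check: q(7) = -107. ✓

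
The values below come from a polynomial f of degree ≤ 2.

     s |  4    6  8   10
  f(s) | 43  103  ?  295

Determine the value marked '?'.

On equispaced nodes a degree-2 polynomial has vanishing third forward difference, so
  - f(4) + 3·f(6) - 3·f(8) + f(10) = 0.
Substituting the known values and solving for f(8):
  -3·f(8) = -561
  f(8) = 187.

187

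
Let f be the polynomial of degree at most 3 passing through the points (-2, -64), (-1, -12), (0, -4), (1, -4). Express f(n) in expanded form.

f(n) = 6n^3 - 4n^2 - 2n - 4

Using the Lagrange interpolation formula with nodes -2, -1, 0, 1:
  L_0(n) = (n + 1)n(n - 1) / -6
  L_1(n) = (n + 2)n(n - 1) / 2
  L_2(n) = (n + 2)(n + 1)(n - 1) / -2
  L_3(n) = (n + 2)(n + 1)n / 6
Then f(n) = -64·L_0(n) - 12·L_1(n) - 4·L_2(n) - 4·L_3(n).
Expanding and collecting terms gives f(n) = 6n^3 - 4n^2 - 2n - 4.
Check: f(0) = -4. ✓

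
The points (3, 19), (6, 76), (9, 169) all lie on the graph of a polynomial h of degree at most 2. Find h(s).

Write h(s) = as^2 + bs + c. Substituting each data point gives a linear system:
  9a + 3b + c = 19
  36a + 6b + c = 76
  81a + 9b + c = 169
Solving the system yields a = 2, b = 1, c = -2.
So h(s) = 2s^2 + s - 2.
Check: h(9) = 169. ✓

h(s) = 2s^2 + s - 2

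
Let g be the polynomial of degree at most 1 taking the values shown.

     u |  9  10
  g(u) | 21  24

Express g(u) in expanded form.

g(u) = 3u - 6

Write g(u) = au + b. Substituting each data point gives a linear system:
  9a + b = 21
  10a + b = 24
Solving the system yields a = 3, b = -6.
So g(u) = 3u - 6.
Check: g(9) = 21. ✓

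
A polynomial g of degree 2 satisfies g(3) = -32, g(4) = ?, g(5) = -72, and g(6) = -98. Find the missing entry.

-50

The 3 known points determine the degree-2 polynomial uniquely.
Write g(t) = at^2 + bt + c. Substituting each data point gives a linear system:
  9a + 3b + c = -32
  25a + 5b + c = -72
  36a + 6b + c = -98
Solving the system yields a = -2, b = -4, c = -2.
So g(t) = -2t² - 4t - 2.
Then g(4) = -50.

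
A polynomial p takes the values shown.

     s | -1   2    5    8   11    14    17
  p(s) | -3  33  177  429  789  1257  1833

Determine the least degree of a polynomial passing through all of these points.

Forward differences of the values at s = -1, 2, 5, 8, 11, 14, 17:
  p  : -3  33  177  429  789  1257  1833
  Δ  : 36  144  252  360  468  576
  Δ^2: 108  108  108  108  108
  Δ^3: 0  0  0  0
  Δ^4: 0  0  0
  Δ^5: 0  0
  Δ^6: 0
The second differences are constant (108) and nonzero, while all higher differences vanish, so the minimal degree is 2.

2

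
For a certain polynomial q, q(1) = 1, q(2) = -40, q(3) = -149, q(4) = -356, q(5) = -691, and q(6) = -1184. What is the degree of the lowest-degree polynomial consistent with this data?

3

Forward differences of the values at x = 1, 2, 3, 4, 5, 6:
  q  : 1  -40  -149  -356  -691  -1184
  Δ  : -41  -109  -207  -335  -493
  Δ^2: -68  -98  -128  -158
  Δ^3: -30  -30  -30
  Δ^4: 0  0
  Δ^5: 0
The third differences are constant (-30) and nonzero, while all higher differences vanish, so the minimal degree is 3.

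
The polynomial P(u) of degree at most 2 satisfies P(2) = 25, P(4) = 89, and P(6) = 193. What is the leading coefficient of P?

Write P(u) = au^2 + bu + c. Substituting each data point gives a linear system:
  4a + 2b + c = 25
  16a + 4b + c = 89
  36a + 6b + c = 193
Solving the system yields a = 5, b = 2, c = 1.
So P(u) = 5u^2 + 2u + 1.
The leading coefficient is 5.

5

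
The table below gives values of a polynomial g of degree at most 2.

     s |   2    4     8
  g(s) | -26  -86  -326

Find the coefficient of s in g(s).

0

Write g(s) = as^2 + bs + c. Substituting each data point gives a linear system:
  4a + 2b + c = -26
  16a + 4b + c = -86
  64a + 8b + c = -326
Solving the system yields a = -5, b = 0, c = -6.
So g(s) = -5s^2 - 6.
The coefficient of s is 0.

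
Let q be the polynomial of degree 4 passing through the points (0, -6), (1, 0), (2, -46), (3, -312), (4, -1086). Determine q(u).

q(u) = -5u^4 + 2u^3 + 3u^2 + 6u - 6

Write q(u) = au^4 + bu^3 + cu^2 + du + e. Substituting each data point gives a linear system:
  e = -6
  a + b + c + d + e = 0
  16a + 8b + 4c + 2d + e = -46
  81a + 27b + 9c + 3d + e = -312
  256a + 64b + 16c + 4d + e = -1086
Solving the system yields a = -5, b = 2, c = 3, d = 6, e = -6.
So q(u) = -5u^4 + 2u^3 + 3u^2 + 6u - 6.
Check: q(4) = -1086. ✓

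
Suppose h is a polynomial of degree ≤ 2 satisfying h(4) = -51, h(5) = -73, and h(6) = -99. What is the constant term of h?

Write h(u) = au^2 + bu + c. Substituting each data point gives a linear system:
  16a + 4b + c = -51
  25a + 5b + c = -73
  36a + 6b + c = -99
Solving the system yields a = -2, b = -4, c = -3.
So h(u) = -2u^2 - 4u - 3.
The constant term is -3.

-3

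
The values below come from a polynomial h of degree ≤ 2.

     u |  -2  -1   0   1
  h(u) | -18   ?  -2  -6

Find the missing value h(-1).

-6

On equispaced nodes a degree-2 polynomial has vanishing third forward difference, so
  - h(-2) + 3·h(-1) - 3·h(0) + h(1) = 0.
Substituting the known values and solving for h(-1):
  3·h(-1) = -18
  h(-1) = -6.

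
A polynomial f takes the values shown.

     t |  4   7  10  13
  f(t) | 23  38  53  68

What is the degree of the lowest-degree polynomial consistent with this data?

Forward differences of the values at t = 4, 7, 10, 13:
  f  : 23  38  53  68
  Δ  : 15  15  15
  Δ^2: 0  0
  Δ^3: 0
The first differences are constant (15) and nonzero, while all higher differences vanish, so the minimal degree is 1.

1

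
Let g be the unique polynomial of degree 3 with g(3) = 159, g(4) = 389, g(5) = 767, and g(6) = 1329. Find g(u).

g(u) = 6u^3 + 2u^2 - 6u - 3

Write g(u) = au^3 + bu^2 + cu + d. Substituting each data point gives a linear system:
  27a + 9b + 3c + d = 159
  64a + 16b + 4c + d = 389
  125a + 25b + 5c + d = 767
  216a + 36b + 6c + d = 1329
Solving the system yields a = 6, b = 2, c = -6, d = -3.
So g(u) = 6u³ + 2u² - 6u - 3.
Check: g(3) = 159. ✓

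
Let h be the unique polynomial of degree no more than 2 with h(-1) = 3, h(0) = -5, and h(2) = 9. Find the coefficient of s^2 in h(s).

5

Write h(s) = as^2 + bs + c. Substituting each data point gives a linear system:
  a - b + c = 3
  c = -5
  4a + 2b + c = 9
Solving the system yields a = 5, b = -3, c = -5.
So h(s) = 5s^2 - 3s - 5.
The leading coefficient is 5.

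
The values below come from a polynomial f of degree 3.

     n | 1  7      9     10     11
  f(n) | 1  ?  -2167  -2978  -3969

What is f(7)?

The 4 known points determine the degree-3 polynomial uniquely.
Write f(n) = an^3 + bn^2 + cn + d. Substituting each data point gives a linear system:
  a + b + c + d = 1
  729a + 81b + 9c + d = -2167
  1000a + 100b + 10c + d = -2978
  1331a + 121b + 11c + d = -3969
Solving the system yields a = -3, b = 0, c = 2, d = 2.
So f(n) = -3n^3 + 2n + 2.
Then f(7) = -1013.

-1013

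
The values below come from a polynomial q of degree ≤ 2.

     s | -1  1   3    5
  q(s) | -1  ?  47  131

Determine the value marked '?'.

3

On equispaced nodes a degree-2 polynomial has vanishing third forward difference, so
  - q(-1) + 3·q(1) - 3·q(3) + q(5) = 0.
Substituting the known values and solving for q(1):
  3·q(1) = 9
  q(1) = 3.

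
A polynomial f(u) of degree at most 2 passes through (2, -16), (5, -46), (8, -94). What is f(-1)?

Using the Lagrange interpolation formula with nodes 2, 5, 8:
  L_0(u) = (u - 5)(u - 8) / 18
  L_1(u) = (u - 2)(u - 8) / -9
  L_2(u) = (u - 2)(u - 5) / 18
Then f(u) = -16·L_0(u) - 46·L_1(u) - 94·L_2(u).
Expanding and collecting terms gives f(u) = -u² - 3u - 6.
Evaluating at u = -1: f(-1) = -4.

-4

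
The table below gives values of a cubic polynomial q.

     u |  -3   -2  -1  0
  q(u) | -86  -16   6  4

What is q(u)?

q(u) = 4u^3 - 6u + 4

Using the Lagrange interpolation formula with nodes -3, -2, -1, 0:
  L_0(u) = (u + 2)(u + 1)u / -6
  L_1(u) = (u + 3)(u + 1)u / 2
  L_2(u) = (u + 3)(u + 2)u / -2
  L_3(u) = (u + 3)(u + 2)(u + 1) / 6
Then q(u) = -86·L_0(u) - 16·L_1(u) + 6·L_2(u) + 4·L_3(u).
Expanding and collecting terms gives q(u) = 4u^3 - 6u + 4.
Check: q(-3) = -86. ✓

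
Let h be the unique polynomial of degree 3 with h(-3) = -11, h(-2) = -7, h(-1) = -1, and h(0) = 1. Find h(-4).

-7

Write h(n) = an^3 + bn^2 + cn + d. Substituting each data point gives a linear system:
  -27a + 9b - 3c + d = -11
  -8a + 4b - 2c + d = -7
  -a + b - c + d = -1
  d = 1
Solving the system yields a = -1, b = -5, c = -2, d = 1.
So h(n) = -n^3 - 5n^2 - 2n + 1.
Then h(-4) = -7.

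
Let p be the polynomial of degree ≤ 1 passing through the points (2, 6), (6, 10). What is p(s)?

p(s) = s + 4

Write p(s) = as + b. Substituting each data point gives a linear system:
  2a + b = 6
  6a + b = 10
Solving the system yields a = 1, b = 4.
So p(s) = s + 4.
Check: p(2) = 6. ✓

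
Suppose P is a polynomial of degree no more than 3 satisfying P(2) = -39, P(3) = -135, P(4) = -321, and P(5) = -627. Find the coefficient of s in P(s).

Write P(s) = as^3 + bs^2 + cs + d. Substituting each data point gives a linear system:
  8a + 4b + 2c + d = -39
  27a + 9b + 3c + d = -135
  64a + 16b + 4c + d = -321
  125a + 25b + 5c + d = -627
Solving the system yields a = -5, b = 0, c = -1, d = 3.
So P(s) = -5s³ - s + 3.
The coefficient of s is -1.

-1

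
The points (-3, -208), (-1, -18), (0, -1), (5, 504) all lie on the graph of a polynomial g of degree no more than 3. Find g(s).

g(s) = 5s^3 - 6s^2 + 6s - 1

Write g(s) = as^3 + bs^2 + cs + d. Substituting each data point gives a linear system:
  -27a + 9b - 3c + d = -208
  -a + b - c + d = -18
  d = -1
  125a + 25b + 5c + d = 504
Solving the system yields a = 5, b = -6, c = 6, d = -1.
So g(s) = 5s^3 - 6s^2 + 6s - 1.
Check: g(-1) = -18. ✓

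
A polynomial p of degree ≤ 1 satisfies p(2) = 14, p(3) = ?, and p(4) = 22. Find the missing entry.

On equispaced nodes a degree-1 polynomial has vanishing second forward difference, so
  p(2) - 2·p(3) + p(4) = 0.
Substituting the known values and solving for p(3):
  -2·p(3) = -36
  p(3) = 18.

18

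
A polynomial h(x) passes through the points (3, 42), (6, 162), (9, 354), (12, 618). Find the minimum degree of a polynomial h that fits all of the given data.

2

Forward differences of the values at x = 3, 6, 9, 12:
  h  : 42  162  354  618
  Δ  : 120  192  264
  Δ^2: 72  72
  Δ^3: 0
The second differences are constant (72) and nonzero, while all higher differences vanish, so the minimal degree is 2.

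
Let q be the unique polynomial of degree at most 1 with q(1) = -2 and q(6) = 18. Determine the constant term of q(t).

Write q(t) = at + b. Substituting each data point gives a linear system:
  a + b = -2
  6a + b = 18
Solving the system yields a = 4, b = -6.
So q(t) = 4t - 6.
The constant term is -6.

-6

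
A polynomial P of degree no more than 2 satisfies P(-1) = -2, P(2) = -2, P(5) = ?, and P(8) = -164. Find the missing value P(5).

The 3 known points determine the degree-2 polynomial uniquely.
Write P(n) = an^2 + bn + c. Substituting each data point gives a linear system:
  a - b + c = -2
  4a + 2b + c = -2
  64a + 8b + c = -164
Solving the system yields a = -3, b = 3, c = 4.
So P(n) = -3n² + 3n + 4.
Then P(5) = -56.

-56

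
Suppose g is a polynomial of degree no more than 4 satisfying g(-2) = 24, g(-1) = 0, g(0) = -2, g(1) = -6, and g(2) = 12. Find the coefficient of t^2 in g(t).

Write g(t) = at^4 + bt^3 + ct^2 + dt + e. Substituting each data point gives a linear system:
  16a - 8b + 4c - 2d + e = 24
  a - b + c - d + e = 0
  e = -2
  a + b + c + d + e = -6
  16a + 8b + 4c + 2d + e = 12
Solving the system yields a = 2, b = 0, c = -3, d = -3, e = -2.
So g(t) = 2t⁴ - 3t² - 3t - 2.
The coefficient of t^2 is -3.

-3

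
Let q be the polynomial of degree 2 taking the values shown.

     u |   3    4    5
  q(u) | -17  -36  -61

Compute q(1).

Forward differences of the values at u = 3, 4, 5:
  q  : -17  -36  -61
  Δ  : -19  -25
  Δ^2: -6
The second differences are constant, confirming degree 2.
Interpolating (Newton forward form) and evaluating at u = 1 gives q(1) = 3.

3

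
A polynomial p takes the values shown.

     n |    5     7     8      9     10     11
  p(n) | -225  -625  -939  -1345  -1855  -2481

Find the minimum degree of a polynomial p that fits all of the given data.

3

Divided differences on the nodes 5, 7, 8, 9, 10, 11:
  order 0: -225  -625  -939  -1345  -1855  -2481
  order 1: -200  -314  -406  -510  -626
  order 2: -38  -46  -52  -58
  order 3: -2  -2  -2
  order 4: 0  0
  order 5: 0
The order-3 divided differences are all -2 (nonzero) and every higher order vanishes, so the data lies on a polynomial of degree exactly 3.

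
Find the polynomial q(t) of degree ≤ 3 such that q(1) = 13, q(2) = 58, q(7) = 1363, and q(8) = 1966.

Write q(t) = at^3 + bt^2 + ct + d. Substituting each data point gives a linear system:
  a + b + c + d = 13
  8a + 4b + 2c + d = 58
  343a + 49b + 7c + d = 1363
  512a + 64b + 8c + d = 1966
Solving the system yields a = 3, b = 6, c = 6, d = -2.
So q(t) = 3t³ + 6t² + 6t - 2.
Check: q(2) = 58. ✓

q(t) = 3t^3 + 6t^2 + 6t - 2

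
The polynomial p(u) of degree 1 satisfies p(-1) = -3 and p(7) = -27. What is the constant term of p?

Write p(u) = au + b. Substituting each data point gives a linear system:
  -a + b = -3
  7a + b = -27
Solving the system yields a = -3, b = -6.
So p(u) = -3u - 6.
The constant term is -6.

-6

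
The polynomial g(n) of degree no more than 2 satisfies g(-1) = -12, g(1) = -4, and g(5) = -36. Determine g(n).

Using the Lagrange interpolation formula with nodes -1, 1, 5:
  L_0(n) = (n - 1)(n - 5) / 12
  L_1(n) = (n + 1)(n - 5) / -8
  L_2(n) = (n + 1)(n - 1) / 24
Then g(n) = -12·L_0(n) - 4·L_1(n) - 36·L_2(n).
Expanding and collecting terms gives g(n) = -2n² + 4n - 6.
Check: g(1) = -4. ✓

g(n) = -2n^2 + 4n - 6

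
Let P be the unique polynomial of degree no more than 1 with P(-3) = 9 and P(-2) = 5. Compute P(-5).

Write P(n) = an + b. Substituting each data point gives a linear system:
  -3a + b = 9
  -2a + b = 5
Solving the system yields a = -4, b = -3.
So P(n) = -4n - 3.
Then P(-5) = 17.

17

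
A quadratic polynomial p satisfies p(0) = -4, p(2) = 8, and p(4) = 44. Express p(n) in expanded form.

p(n) = 3n^2 - 4

Write p(n) = an^2 + bn + c. Substituting each data point gives a linear system:
  c = -4
  4a + 2b + c = 8
  16a + 4b + c = 44
Solving the system yields a = 3, b = 0, c = -4.
So p(n) = 3n² - 4.
Check: p(2) = 8. ✓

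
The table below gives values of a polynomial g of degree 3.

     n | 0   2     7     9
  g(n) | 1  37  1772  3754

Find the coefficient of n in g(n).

-6

Write g(n) = an^3 + bn^2 + cn + d. Substituting each data point gives a linear system:
  d = 1
  8a + 4b + 2c + d = 37
  343a + 49b + 7c + d = 1772
  729a + 81b + 9c + d = 3754
Solving the system yields a = 5, b = 2, c = -6, d = 1.
So g(n) = 5n^3 + 2n^2 - 6n + 1.
The coefficient of n is -6.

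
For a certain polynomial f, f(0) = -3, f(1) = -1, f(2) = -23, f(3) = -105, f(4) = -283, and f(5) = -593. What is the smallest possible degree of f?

3

Forward differences of the values at t = 0, 1, 2, 3, 4, 5:
  f  : -3  -1  -23  -105  -283  -593
  Δ  : 2  -22  -82  -178  -310
  Δ^2: -24  -60  -96  -132
  Δ^3: -36  -36  -36
  Δ^4: 0  0
  Δ^5: 0
The third differences are constant (-36) and nonzero, while all higher differences vanish, so the minimal degree is 3.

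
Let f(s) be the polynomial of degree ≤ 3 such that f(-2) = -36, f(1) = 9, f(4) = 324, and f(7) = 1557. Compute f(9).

Forward differences of the values at s = -2, 1, 4, 7:
  f  : -36  9  324  1557
  Δ  : 45  315  1233
  Δ^2: 270  918
  Δ^3: 648
The third differences are constant, confirming degree 3.
Interpolating (Newton forward form) and evaluating at s = 9 gives f(9) = 3209.

3209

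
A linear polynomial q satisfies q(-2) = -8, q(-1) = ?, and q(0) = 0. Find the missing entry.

The 2 known points determine the degree-1 polynomial uniquely.
Write q(t) = at + b. Substituting each data point gives a linear system:
  -2a + b = -8
  b = 0
Solving the system yields a = 4, b = 0.
So q(t) = 4t.
Then q(-1) = -4.

-4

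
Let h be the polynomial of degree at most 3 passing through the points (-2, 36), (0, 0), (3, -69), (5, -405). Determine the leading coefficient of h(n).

-4

Write h(n) = an^3 + bn^2 + cn + d. Substituting each data point gives a linear system:
  -8a + 4b - 2c + d = 36
  d = 0
  27a + 9b + 3c + d = -69
  125a + 25b + 5c + d = -405
Solving the system yields a = -4, b = 3, c = 4, d = 0.
So h(n) = -4n³ + 3n² + 4n.
The leading coefficient is -4.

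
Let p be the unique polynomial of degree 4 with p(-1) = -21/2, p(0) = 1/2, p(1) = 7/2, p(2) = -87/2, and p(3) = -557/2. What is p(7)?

Using the Lagrange interpolation formula with nodes -1, 0, 1, 2, 3:
  L_0(s) = s(s - 1)(s - 2)(s - 3) / 24
  L_1(s) = (s + 1)(s - 1)(s - 2)(s - 3) / -6
  L_2(s) = (s + 1)s(s - 2)(s - 3) / 4
  L_3(s) = (s + 1)s(s - 1)(s - 3) / -6
  L_4(s) = (s + 1)s(s - 1)(s - 2) / 24
Then p(s) = -21/2·L_0(s) + 1/2·L_1(s) + 7/2·L_2(s) - 87/2·L_3(s) - 557/2·L_4(s).
Expanding and collecting terms gives p(s) = -4s^4 + s^3 + 6s + 1/2.
Evaluating at s = 7: p(7) = -18437/2.

-18437/2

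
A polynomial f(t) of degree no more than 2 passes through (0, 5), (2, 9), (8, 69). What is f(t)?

Using the Lagrange interpolation formula with nodes 0, 2, 8:
  L_0(t) = (t - 2)(t - 8) / 16
  L_1(t) = t(t - 8) / -12
  L_2(t) = t(t - 2) / 48
Then f(t) = 5·L_0(t) + 9·L_1(t) + 69·L_2(t).
Expanding and collecting terms gives f(t) = t^2 + 5.
Check: f(8) = 69. ✓

f(t) = t^2 + 5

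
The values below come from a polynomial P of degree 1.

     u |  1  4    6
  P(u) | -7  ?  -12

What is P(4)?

The 2 known points determine the degree-1 polynomial uniquely.
Write P(u) = au + b. Substituting each data point gives a linear system:
  a + b = -7
  6a + b = -12
Solving the system yields a = -1, b = -6.
So P(u) = -u - 6.
Then P(4) = -10.

-10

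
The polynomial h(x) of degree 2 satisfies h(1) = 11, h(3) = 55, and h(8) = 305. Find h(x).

h(x) = 4x^2 + 6x + 1

Write h(x) = ax^2 + bx + c. Substituting each data point gives a linear system:
  a + b + c = 11
  9a + 3b + c = 55
  64a + 8b + c = 305
Solving the system yields a = 4, b = 6, c = 1.
So h(x) = 4x^2 + 6x + 1.
Check: h(1) = 11. ✓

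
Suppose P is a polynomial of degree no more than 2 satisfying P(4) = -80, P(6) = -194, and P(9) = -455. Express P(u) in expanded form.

Write P(u) = au^2 + bu + c. Substituting each data point gives a linear system:
  16a + 4b + c = -80
  36a + 6b + c = -194
  81a + 9b + c = -455
Solving the system yields a = -6, b = 3, c = 4.
So P(u) = -6u^2 + 3u + 4.
Check: P(9) = -455. ✓

P(u) = -6u^2 + 3u + 4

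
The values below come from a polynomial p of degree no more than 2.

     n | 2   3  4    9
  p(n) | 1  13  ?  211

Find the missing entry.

31

The 3 known points determine the degree-2 polynomial uniquely.
Write p(n) = an^2 + bn + c. Substituting each data point gives a linear system:
  4a + 2b + c = 1
  9a + 3b + c = 13
  81a + 9b + c = 211
Solving the system yields a = 3, b = -3, c = -5.
So p(n) = 3n² - 3n - 5.
Then p(4) = 31.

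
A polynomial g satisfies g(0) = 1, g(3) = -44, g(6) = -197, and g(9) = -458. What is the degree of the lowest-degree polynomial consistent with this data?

Forward differences of the values at s = 0, 3, 6, 9:
  g  : 1  -44  -197  -458
  Δ  : -45  -153  -261
  Δ^2: -108  -108
  Δ^3: 0
The second differences are constant (-108) and nonzero, while all higher differences vanish, so the minimal degree is 2.

2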